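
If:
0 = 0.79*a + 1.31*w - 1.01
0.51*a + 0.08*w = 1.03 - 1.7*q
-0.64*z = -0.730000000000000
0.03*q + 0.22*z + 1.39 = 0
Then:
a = 203.47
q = -54.70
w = -121.93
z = 1.14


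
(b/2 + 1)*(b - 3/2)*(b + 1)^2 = b^4/2 + 5*b^3/4 - b^2/2 - 11*b/4 - 3/2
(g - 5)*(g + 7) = g^2 + 2*g - 35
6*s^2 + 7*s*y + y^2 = (s + y)*(6*s + y)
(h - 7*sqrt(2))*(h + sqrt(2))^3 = h^4 - 4*sqrt(2)*h^3 - 36*h^2 - 40*sqrt(2)*h - 28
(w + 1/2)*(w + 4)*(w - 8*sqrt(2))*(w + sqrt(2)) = w^4 - 7*sqrt(2)*w^3 + 9*w^3/2 - 63*sqrt(2)*w^2/2 - 14*w^2 - 72*w - 14*sqrt(2)*w - 32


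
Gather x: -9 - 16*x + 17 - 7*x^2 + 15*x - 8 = -7*x^2 - x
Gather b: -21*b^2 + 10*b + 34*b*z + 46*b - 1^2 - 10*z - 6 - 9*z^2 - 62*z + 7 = -21*b^2 + b*(34*z + 56) - 9*z^2 - 72*z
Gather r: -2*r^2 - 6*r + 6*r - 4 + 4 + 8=8 - 2*r^2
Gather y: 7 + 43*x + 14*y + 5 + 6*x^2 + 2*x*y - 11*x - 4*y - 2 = 6*x^2 + 32*x + y*(2*x + 10) + 10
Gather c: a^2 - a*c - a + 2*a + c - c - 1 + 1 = a^2 - a*c + a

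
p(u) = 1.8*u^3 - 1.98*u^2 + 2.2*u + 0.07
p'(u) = 5.4*u^2 - 3.96*u + 2.2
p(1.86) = 8.89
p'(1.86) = 13.52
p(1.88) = 9.17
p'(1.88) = 13.84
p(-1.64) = -16.80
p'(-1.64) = 23.22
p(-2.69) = -55.21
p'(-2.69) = 51.93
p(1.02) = 2.16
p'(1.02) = 3.78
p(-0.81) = -3.97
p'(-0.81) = 8.95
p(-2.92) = -68.05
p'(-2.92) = 59.81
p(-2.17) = -32.42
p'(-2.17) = 36.22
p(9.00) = 1171.69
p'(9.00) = 403.96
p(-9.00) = -1492.31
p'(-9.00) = 475.24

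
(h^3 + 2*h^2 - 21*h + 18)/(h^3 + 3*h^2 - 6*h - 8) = (h^3 + 2*h^2 - 21*h + 18)/(h^3 + 3*h^2 - 6*h - 8)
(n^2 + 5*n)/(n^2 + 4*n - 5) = n/(n - 1)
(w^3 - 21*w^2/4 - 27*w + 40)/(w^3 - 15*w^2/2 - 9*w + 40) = (4*w^2 + 11*w - 20)/(2*(2*w^2 + w - 10))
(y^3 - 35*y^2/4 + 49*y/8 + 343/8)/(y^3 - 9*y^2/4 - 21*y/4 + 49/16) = 2*(y - 7)/(2*y - 1)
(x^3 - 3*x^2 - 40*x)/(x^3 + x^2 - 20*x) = (x - 8)/(x - 4)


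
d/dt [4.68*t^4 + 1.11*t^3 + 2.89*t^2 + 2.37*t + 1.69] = 18.72*t^3 + 3.33*t^2 + 5.78*t + 2.37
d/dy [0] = 0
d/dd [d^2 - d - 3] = 2*d - 1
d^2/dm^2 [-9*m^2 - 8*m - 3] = -18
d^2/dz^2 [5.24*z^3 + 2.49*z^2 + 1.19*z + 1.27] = 31.44*z + 4.98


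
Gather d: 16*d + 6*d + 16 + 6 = 22*d + 22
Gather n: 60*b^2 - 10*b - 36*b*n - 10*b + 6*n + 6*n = 60*b^2 - 20*b + n*(12 - 36*b)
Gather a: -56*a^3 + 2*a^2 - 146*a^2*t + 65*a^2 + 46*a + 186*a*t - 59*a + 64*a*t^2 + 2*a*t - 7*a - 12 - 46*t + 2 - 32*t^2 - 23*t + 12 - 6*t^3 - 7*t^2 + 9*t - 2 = -56*a^3 + a^2*(67 - 146*t) + a*(64*t^2 + 188*t - 20) - 6*t^3 - 39*t^2 - 60*t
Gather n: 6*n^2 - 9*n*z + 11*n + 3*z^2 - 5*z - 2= 6*n^2 + n*(11 - 9*z) + 3*z^2 - 5*z - 2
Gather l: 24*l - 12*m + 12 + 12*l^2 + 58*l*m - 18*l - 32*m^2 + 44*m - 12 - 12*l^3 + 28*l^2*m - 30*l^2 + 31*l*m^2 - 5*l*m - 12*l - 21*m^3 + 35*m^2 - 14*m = -12*l^3 + l^2*(28*m - 18) + l*(31*m^2 + 53*m - 6) - 21*m^3 + 3*m^2 + 18*m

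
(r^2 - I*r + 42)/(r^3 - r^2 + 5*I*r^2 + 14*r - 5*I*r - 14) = (r^2 - I*r + 42)/(r^3 + r^2*(-1 + 5*I) + r*(14 - 5*I) - 14)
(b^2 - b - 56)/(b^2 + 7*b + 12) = (b^2 - b - 56)/(b^2 + 7*b + 12)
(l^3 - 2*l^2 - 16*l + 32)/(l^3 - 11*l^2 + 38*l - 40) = (l + 4)/(l - 5)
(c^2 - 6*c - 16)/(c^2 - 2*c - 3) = (-c^2 + 6*c + 16)/(-c^2 + 2*c + 3)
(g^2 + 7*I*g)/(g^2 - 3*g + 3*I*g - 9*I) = g*(g + 7*I)/(g^2 + 3*g*(-1 + I) - 9*I)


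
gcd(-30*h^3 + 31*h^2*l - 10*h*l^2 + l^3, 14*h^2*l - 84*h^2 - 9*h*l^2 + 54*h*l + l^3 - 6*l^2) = 2*h - l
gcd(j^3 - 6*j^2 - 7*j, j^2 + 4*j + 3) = j + 1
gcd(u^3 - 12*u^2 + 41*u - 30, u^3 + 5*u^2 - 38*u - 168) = u - 6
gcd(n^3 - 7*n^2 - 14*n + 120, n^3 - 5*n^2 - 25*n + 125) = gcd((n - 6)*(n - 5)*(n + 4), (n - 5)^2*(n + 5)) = n - 5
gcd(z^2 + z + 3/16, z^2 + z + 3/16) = z^2 + z + 3/16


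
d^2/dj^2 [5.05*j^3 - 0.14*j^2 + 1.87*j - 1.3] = 30.3*j - 0.28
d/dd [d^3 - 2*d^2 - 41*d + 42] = 3*d^2 - 4*d - 41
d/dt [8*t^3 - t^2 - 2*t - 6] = 24*t^2 - 2*t - 2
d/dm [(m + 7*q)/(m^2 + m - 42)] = (m^2 + m - (m + 7*q)*(2*m + 1) - 42)/(m^2 + m - 42)^2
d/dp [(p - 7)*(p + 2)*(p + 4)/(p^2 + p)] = (p^4 + 2*p^3 + 33*p^2 + 112*p + 56)/(p^2*(p^2 + 2*p + 1))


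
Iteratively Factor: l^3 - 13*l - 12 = (l + 3)*(l^2 - 3*l - 4) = (l + 1)*(l + 3)*(l - 4)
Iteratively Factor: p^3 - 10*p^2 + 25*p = (p)*(p^2 - 10*p + 25) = p*(p - 5)*(p - 5)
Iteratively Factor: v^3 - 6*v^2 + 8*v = (v)*(v^2 - 6*v + 8) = v*(v - 4)*(v - 2)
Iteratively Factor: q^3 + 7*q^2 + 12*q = (q + 4)*(q^2 + 3*q) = q*(q + 4)*(q + 3)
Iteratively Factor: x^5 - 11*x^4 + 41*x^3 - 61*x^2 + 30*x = (x - 5)*(x^4 - 6*x^3 + 11*x^2 - 6*x) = (x - 5)*(x - 3)*(x^3 - 3*x^2 + 2*x) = (x - 5)*(x - 3)*(x - 1)*(x^2 - 2*x) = (x - 5)*(x - 3)*(x - 2)*(x - 1)*(x)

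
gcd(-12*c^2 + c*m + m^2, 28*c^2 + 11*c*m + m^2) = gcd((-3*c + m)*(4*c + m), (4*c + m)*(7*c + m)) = 4*c + m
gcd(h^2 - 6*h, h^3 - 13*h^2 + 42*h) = h^2 - 6*h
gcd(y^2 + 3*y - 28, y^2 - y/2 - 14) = y - 4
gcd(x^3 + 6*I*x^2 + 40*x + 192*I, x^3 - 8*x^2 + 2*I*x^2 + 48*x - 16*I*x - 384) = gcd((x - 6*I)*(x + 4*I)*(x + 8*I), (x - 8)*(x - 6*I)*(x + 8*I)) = x^2 + 2*I*x + 48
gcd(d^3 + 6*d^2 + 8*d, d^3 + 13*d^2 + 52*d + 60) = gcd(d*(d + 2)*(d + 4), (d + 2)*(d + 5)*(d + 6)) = d + 2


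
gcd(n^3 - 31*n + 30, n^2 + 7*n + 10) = 1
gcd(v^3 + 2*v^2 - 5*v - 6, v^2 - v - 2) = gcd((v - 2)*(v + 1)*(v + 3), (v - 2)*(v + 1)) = v^2 - v - 2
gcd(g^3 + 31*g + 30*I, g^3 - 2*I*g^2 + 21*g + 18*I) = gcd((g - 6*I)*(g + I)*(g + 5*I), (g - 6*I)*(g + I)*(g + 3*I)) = g^2 - 5*I*g + 6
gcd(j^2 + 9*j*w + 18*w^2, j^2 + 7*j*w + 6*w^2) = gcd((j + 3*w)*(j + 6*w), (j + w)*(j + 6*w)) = j + 6*w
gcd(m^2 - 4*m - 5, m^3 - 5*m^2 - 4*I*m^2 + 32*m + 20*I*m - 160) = m - 5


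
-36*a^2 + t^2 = (-6*a + t)*(6*a + t)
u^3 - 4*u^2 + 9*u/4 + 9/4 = (u - 3)*(u - 3/2)*(u + 1/2)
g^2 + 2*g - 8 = (g - 2)*(g + 4)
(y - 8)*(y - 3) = y^2 - 11*y + 24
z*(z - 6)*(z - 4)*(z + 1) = z^4 - 9*z^3 + 14*z^2 + 24*z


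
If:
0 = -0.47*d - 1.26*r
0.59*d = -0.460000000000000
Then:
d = -0.78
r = 0.29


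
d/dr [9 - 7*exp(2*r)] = -14*exp(2*r)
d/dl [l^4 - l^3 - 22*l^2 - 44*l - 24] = 4*l^3 - 3*l^2 - 44*l - 44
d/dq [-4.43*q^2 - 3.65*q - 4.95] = -8.86*q - 3.65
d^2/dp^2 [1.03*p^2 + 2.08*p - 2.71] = 2.06000000000000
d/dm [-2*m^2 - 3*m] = -4*m - 3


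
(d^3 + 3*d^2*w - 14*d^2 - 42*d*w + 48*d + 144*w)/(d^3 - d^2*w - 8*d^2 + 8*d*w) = (-d^2 - 3*d*w + 6*d + 18*w)/(d*(-d + w))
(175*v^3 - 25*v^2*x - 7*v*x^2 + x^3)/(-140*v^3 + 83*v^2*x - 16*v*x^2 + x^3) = (5*v + x)/(-4*v + x)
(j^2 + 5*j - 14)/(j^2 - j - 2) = (j + 7)/(j + 1)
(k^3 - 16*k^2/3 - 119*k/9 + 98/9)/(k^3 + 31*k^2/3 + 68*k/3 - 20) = (3*k^2 - 14*k - 49)/(3*(k^2 + 11*k + 30))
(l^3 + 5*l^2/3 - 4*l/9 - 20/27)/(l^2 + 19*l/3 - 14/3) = (9*l^2 + 21*l + 10)/(9*(l + 7))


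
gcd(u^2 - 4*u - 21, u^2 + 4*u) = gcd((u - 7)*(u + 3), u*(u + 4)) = 1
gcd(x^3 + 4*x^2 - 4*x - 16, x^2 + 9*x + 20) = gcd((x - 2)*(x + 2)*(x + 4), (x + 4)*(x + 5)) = x + 4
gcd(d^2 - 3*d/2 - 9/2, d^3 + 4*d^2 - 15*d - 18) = d - 3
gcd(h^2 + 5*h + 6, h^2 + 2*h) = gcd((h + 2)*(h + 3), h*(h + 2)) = h + 2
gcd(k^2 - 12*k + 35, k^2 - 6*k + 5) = k - 5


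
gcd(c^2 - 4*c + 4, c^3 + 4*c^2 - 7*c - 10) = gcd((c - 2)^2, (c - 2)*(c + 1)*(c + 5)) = c - 2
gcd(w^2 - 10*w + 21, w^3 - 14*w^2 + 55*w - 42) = w - 7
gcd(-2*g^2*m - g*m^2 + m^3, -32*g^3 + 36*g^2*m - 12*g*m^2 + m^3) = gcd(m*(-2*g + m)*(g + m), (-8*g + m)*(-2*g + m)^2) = 2*g - m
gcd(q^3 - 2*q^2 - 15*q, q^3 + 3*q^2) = q^2 + 3*q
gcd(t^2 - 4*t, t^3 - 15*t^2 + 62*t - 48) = 1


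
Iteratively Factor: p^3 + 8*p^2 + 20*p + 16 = (p + 2)*(p^2 + 6*p + 8) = (p + 2)*(p + 4)*(p + 2)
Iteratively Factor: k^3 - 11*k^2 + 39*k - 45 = (k - 5)*(k^2 - 6*k + 9) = (k - 5)*(k - 3)*(k - 3)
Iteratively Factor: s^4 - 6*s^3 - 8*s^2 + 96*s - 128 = (s + 4)*(s^3 - 10*s^2 + 32*s - 32) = (s - 4)*(s + 4)*(s^2 - 6*s + 8) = (s - 4)*(s - 2)*(s + 4)*(s - 4)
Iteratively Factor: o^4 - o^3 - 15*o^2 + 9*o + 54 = (o - 3)*(o^3 + 2*o^2 - 9*o - 18) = (o - 3)^2*(o^2 + 5*o + 6) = (o - 3)^2*(o + 3)*(o + 2)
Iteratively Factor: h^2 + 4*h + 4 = (h + 2)*(h + 2)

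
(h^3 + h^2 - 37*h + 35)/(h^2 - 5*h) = h + 6 - 7/h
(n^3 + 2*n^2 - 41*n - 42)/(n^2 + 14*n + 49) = (n^2 - 5*n - 6)/(n + 7)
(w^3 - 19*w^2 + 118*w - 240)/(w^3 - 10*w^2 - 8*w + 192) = (w - 5)/(w + 4)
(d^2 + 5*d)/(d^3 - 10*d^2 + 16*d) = (d + 5)/(d^2 - 10*d + 16)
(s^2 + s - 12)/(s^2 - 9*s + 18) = (s + 4)/(s - 6)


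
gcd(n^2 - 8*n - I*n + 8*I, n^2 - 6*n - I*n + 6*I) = n - I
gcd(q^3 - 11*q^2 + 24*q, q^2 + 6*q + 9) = 1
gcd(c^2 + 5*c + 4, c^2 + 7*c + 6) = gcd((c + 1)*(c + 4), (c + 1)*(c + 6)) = c + 1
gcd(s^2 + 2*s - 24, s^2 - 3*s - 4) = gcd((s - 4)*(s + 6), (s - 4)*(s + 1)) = s - 4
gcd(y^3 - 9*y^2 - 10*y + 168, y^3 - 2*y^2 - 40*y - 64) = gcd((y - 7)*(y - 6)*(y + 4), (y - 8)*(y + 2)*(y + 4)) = y + 4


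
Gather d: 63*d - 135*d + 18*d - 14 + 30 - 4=12 - 54*d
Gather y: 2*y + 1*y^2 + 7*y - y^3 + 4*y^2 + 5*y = -y^3 + 5*y^2 + 14*y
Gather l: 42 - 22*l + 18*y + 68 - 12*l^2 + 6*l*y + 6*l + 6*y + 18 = -12*l^2 + l*(6*y - 16) + 24*y + 128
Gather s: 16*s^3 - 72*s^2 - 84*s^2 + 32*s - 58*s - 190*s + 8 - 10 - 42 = 16*s^3 - 156*s^2 - 216*s - 44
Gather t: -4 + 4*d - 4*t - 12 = 4*d - 4*t - 16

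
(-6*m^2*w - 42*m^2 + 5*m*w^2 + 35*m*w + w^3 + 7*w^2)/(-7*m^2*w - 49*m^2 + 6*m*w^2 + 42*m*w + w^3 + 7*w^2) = (6*m + w)/(7*m + w)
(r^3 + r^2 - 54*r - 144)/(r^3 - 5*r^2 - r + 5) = (r^3 + r^2 - 54*r - 144)/(r^3 - 5*r^2 - r + 5)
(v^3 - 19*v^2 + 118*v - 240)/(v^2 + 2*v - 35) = (v^2 - 14*v + 48)/(v + 7)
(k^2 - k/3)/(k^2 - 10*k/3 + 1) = k/(k - 3)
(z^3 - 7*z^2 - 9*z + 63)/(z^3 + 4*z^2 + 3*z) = (z^2 - 10*z + 21)/(z*(z + 1))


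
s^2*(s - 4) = s^3 - 4*s^2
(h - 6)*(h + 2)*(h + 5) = h^3 + h^2 - 32*h - 60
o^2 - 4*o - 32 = (o - 8)*(o + 4)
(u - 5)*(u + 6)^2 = u^3 + 7*u^2 - 24*u - 180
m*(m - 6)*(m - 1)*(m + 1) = m^4 - 6*m^3 - m^2 + 6*m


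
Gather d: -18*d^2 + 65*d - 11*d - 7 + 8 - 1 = -18*d^2 + 54*d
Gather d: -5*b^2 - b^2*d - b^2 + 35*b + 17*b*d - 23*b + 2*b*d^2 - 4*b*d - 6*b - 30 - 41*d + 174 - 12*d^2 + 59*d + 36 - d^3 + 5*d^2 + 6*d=-6*b^2 + 6*b - d^3 + d^2*(2*b - 7) + d*(-b^2 + 13*b + 24) + 180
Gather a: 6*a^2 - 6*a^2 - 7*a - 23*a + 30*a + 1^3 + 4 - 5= 0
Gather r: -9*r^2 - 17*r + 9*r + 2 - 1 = -9*r^2 - 8*r + 1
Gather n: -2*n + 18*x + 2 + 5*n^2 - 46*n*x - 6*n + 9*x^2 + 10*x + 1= 5*n^2 + n*(-46*x - 8) + 9*x^2 + 28*x + 3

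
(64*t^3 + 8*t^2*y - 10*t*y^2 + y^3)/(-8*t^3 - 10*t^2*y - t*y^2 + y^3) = (-8*t + y)/(t + y)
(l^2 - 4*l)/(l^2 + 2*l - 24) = l/(l + 6)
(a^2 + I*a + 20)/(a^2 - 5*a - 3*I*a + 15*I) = (a^2 + I*a + 20)/(a^2 - 5*a - 3*I*a + 15*I)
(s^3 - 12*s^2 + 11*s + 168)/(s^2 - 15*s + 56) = s + 3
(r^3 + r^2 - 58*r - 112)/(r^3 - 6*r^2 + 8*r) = (r^3 + r^2 - 58*r - 112)/(r*(r^2 - 6*r + 8))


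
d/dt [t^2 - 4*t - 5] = 2*t - 4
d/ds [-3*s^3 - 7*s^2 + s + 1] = -9*s^2 - 14*s + 1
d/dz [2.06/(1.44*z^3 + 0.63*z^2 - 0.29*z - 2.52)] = (-8.8992*z^2 - 2.5956*z + 0.5974)/(1.44*z^3 + 0.63*z^2 - 0.29*z - 2.52)^2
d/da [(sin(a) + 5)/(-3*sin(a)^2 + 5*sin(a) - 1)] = (3*sin(a)^2 + 30*sin(a) - 26)*cos(a)/(3*sin(a)^2 - 5*sin(a) + 1)^2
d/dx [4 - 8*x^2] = -16*x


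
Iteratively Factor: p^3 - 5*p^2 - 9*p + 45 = (p - 5)*(p^2 - 9) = (p - 5)*(p - 3)*(p + 3)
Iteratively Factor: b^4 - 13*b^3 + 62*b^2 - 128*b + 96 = (b - 2)*(b^3 - 11*b^2 + 40*b - 48) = (b - 4)*(b - 2)*(b^2 - 7*b + 12) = (b - 4)*(b - 3)*(b - 2)*(b - 4)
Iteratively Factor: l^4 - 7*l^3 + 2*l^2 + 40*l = (l - 4)*(l^3 - 3*l^2 - 10*l) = l*(l - 4)*(l^2 - 3*l - 10) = l*(l - 5)*(l - 4)*(l + 2)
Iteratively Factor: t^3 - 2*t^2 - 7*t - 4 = (t + 1)*(t^2 - 3*t - 4) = (t - 4)*(t + 1)*(t + 1)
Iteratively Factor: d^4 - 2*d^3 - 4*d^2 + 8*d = (d)*(d^3 - 2*d^2 - 4*d + 8) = d*(d - 2)*(d^2 - 4) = d*(d - 2)^2*(d + 2)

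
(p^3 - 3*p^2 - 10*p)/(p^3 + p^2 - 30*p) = (p + 2)/(p + 6)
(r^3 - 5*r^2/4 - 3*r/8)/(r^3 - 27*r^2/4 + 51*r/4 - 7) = r*(8*r^2 - 10*r - 3)/(2*(4*r^3 - 27*r^2 + 51*r - 28))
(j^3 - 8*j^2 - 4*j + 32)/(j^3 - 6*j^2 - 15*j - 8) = (j^2 - 4)/(j^2 + 2*j + 1)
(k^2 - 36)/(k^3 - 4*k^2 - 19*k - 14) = (36 - k^2)/(-k^3 + 4*k^2 + 19*k + 14)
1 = 1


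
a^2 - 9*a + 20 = (a - 5)*(a - 4)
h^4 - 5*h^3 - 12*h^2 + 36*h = h*(h - 6)*(h - 2)*(h + 3)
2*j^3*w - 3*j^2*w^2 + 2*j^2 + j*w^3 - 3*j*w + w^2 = (-2*j + w)*(-j + w)*(j*w + 1)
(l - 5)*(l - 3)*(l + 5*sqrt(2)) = l^3 - 8*l^2 + 5*sqrt(2)*l^2 - 40*sqrt(2)*l + 15*l + 75*sqrt(2)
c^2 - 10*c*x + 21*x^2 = (c - 7*x)*(c - 3*x)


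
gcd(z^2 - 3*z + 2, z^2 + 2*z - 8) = z - 2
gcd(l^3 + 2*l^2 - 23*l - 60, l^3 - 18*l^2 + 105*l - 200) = l - 5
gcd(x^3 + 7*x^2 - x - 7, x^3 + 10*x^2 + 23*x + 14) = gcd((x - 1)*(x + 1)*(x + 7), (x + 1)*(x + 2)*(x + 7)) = x^2 + 8*x + 7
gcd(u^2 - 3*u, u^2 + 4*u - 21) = u - 3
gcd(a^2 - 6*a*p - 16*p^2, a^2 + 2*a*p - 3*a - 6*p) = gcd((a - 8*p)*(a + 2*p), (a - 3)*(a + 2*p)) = a + 2*p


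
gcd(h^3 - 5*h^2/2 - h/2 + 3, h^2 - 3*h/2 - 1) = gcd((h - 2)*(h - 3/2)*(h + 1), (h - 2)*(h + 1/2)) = h - 2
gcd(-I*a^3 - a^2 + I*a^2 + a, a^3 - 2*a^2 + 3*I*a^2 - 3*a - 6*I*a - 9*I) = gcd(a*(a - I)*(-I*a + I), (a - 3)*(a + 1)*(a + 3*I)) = 1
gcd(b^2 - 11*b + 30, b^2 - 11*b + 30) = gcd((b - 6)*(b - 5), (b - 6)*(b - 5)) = b^2 - 11*b + 30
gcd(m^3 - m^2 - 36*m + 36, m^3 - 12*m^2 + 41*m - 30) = m^2 - 7*m + 6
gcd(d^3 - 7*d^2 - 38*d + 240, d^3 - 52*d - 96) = d^2 - 2*d - 48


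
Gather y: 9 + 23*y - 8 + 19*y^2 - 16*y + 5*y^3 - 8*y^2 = 5*y^3 + 11*y^2 + 7*y + 1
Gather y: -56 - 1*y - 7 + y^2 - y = y^2 - 2*y - 63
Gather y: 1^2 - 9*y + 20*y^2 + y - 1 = 20*y^2 - 8*y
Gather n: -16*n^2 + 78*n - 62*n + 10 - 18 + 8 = -16*n^2 + 16*n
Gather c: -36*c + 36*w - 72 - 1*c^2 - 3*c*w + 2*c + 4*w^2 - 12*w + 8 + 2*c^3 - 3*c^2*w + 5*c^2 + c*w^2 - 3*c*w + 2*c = 2*c^3 + c^2*(4 - 3*w) + c*(w^2 - 6*w - 32) + 4*w^2 + 24*w - 64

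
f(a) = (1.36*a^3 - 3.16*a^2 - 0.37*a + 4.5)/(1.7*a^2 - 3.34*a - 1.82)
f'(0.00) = 4.74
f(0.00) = -2.47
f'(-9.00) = 0.80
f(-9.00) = -7.47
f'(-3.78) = 0.85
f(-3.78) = -3.21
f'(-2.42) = 0.97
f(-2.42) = -2.00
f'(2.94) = -2.26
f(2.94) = 3.49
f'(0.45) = 1.58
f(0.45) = -1.28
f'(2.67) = -12.09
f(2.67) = 4.97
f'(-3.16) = 0.88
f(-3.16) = -2.68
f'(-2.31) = 0.99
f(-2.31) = -1.89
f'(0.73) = 1.07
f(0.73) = -0.92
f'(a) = (3.34 - 3.4*a)*(1.36*a^3 - 3.16*a^2 - 0.37*a + 4.5)/(1.7*a^2 - 3.34*a - 1.82)^2 + (4.08*a^2 - 6.32*a - 0.37)/(1.7*a^2 - 3.34*a - 1.82)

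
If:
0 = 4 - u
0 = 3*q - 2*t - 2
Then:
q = 2*t/3 + 2/3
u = 4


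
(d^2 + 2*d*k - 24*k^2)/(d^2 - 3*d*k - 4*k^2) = (d + 6*k)/(d + k)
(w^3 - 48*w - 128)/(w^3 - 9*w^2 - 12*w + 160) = (w + 4)/(w - 5)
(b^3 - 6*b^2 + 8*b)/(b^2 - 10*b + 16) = b*(b - 4)/(b - 8)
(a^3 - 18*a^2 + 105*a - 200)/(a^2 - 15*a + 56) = (a^2 - 10*a + 25)/(a - 7)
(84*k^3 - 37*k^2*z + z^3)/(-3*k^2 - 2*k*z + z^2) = (-28*k^2 + 3*k*z + z^2)/(k + z)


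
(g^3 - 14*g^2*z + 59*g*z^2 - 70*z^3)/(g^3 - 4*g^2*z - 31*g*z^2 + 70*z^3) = (g - 5*z)/(g + 5*z)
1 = 1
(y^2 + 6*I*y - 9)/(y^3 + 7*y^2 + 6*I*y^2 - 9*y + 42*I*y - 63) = 1/(y + 7)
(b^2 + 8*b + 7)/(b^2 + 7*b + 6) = (b + 7)/(b + 6)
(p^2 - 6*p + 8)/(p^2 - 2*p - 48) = (-p^2 + 6*p - 8)/(-p^2 + 2*p + 48)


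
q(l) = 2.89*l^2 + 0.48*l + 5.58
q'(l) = 5.78*l + 0.48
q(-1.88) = 14.89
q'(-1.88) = -10.39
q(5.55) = 97.26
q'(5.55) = 32.56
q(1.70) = 14.75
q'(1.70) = 10.31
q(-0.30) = 5.70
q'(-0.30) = -1.25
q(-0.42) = 5.89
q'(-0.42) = -1.95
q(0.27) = 5.92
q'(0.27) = 2.04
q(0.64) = 7.07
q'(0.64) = 4.18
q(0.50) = 6.54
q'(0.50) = 3.37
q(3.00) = 33.03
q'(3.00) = 17.82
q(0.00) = 5.58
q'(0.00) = 0.48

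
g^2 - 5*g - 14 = (g - 7)*(g + 2)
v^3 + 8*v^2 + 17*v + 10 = (v + 1)*(v + 2)*(v + 5)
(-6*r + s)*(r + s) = -6*r^2 - 5*r*s + s^2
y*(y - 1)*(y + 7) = y^3 + 6*y^2 - 7*y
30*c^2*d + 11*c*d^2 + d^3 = d*(5*c + d)*(6*c + d)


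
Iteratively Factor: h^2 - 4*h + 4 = (h - 2)*(h - 2)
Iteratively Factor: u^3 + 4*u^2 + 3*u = (u)*(u^2 + 4*u + 3) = u*(u + 1)*(u + 3)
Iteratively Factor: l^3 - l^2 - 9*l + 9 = (l - 3)*(l^2 + 2*l - 3) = (l - 3)*(l - 1)*(l + 3)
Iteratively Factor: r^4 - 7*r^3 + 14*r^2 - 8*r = (r)*(r^3 - 7*r^2 + 14*r - 8) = r*(r - 4)*(r^2 - 3*r + 2) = r*(r - 4)*(r - 2)*(r - 1)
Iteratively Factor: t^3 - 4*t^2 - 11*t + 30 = (t + 3)*(t^2 - 7*t + 10) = (t - 5)*(t + 3)*(t - 2)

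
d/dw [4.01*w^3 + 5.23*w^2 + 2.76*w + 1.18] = 12.03*w^2 + 10.46*w + 2.76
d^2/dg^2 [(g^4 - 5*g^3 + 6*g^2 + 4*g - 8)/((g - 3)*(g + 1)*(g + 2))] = 2*(13*g^3 - 114*g^2 + 348*g - 344)/(g^6 - 3*g^5 - 15*g^4 + 35*g^3 + 90*g^2 - 108*g - 216)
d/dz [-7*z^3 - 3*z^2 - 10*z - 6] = -21*z^2 - 6*z - 10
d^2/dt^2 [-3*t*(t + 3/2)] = -6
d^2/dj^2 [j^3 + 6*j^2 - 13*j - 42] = 6*j + 12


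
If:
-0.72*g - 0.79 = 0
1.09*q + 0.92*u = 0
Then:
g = -1.10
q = -0.844036697247706*u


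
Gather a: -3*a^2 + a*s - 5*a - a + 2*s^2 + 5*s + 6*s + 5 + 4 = -3*a^2 + a*(s - 6) + 2*s^2 + 11*s + 9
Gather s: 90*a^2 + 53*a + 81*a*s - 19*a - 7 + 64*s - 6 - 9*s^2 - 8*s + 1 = 90*a^2 + 34*a - 9*s^2 + s*(81*a + 56) - 12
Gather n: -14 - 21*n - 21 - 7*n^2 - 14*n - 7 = -7*n^2 - 35*n - 42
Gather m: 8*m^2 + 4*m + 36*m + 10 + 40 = 8*m^2 + 40*m + 50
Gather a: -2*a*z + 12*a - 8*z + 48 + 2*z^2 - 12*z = a*(12 - 2*z) + 2*z^2 - 20*z + 48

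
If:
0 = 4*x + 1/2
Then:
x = -1/8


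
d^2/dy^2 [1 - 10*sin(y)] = 10*sin(y)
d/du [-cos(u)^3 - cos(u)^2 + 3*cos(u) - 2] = -3*sin(u)^3 + 2*sin(u)*cos(u)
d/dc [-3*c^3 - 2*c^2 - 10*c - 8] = -9*c^2 - 4*c - 10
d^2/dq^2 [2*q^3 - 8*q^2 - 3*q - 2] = 12*q - 16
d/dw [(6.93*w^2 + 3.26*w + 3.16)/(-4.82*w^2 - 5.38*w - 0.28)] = (-21.5702*w^2 + 26.5816*w + 16.088)/(23.2324*w^4 + 51.8632*w^3 + 31.6436*w^2 + 3.0128*w + 0.0784)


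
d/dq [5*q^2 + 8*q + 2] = 10*q + 8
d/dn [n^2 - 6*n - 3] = 2*n - 6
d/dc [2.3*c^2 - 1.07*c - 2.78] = 4.6*c - 1.07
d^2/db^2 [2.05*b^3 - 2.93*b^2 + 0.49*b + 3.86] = 12.3*b - 5.86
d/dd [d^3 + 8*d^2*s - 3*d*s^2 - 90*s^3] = 3*d^2 + 16*d*s - 3*s^2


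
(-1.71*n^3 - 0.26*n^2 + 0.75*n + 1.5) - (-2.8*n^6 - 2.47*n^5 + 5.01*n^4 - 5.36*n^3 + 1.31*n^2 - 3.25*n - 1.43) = 2.8*n^6 + 2.47*n^5 - 5.01*n^4 + 3.65*n^3 - 1.57*n^2 + 4.0*n + 2.93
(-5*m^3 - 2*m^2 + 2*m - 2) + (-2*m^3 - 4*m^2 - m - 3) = -7*m^3 - 6*m^2 + m - 5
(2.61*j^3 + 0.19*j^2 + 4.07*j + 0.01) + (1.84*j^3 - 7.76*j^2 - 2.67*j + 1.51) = 4.45*j^3 - 7.57*j^2 + 1.4*j + 1.52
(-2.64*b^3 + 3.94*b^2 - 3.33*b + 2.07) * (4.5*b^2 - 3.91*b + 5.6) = -11.88*b^5 + 28.0524*b^4 - 45.1744*b^3 + 44.3993*b^2 - 26.7417*b + 11.592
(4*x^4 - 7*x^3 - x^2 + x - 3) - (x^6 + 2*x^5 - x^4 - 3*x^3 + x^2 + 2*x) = -x^6 - 2*x^5 + 5*x^4 - 4*x^3 - 2*x^2 - x - 3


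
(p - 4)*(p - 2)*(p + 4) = p^3 - 2*p^2 - 16*p + 32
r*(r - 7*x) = r^2 - 7*r*x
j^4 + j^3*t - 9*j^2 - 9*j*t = j*(j - 3)*(j + 3)*(j + t)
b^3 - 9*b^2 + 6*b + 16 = (b - 8)*(b - 2)*(b + 1)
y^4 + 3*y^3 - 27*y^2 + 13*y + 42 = (y - 3)*(y - 2)*(y + 1)*(y + 7)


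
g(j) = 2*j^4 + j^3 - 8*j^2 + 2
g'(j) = 8*j^3 + 3*j^2 - 16*j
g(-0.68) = -1.59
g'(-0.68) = 9.75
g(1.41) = -3.20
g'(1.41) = 5.83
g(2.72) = 72.41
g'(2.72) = 139.66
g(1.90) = 6.04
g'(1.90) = 35.30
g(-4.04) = 338.28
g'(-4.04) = -413.91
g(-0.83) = -3.13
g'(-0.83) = 10.77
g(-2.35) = 5.84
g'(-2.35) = -49.66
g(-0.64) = -1.20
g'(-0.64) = 9.37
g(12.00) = 42050.00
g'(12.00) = 14064.00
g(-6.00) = 2090.00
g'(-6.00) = -1524.00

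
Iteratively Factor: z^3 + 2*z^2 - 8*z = (z - 2)*(z^2 + 4*z) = z*(z - 2)*(z + 4)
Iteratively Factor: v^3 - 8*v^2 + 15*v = (v - 5)*(v^2 - 3*v) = v*(v - 5)*(v - 3)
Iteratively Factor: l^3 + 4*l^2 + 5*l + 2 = (l + 1)*(l^2 + 3*l + 2) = (l + 1)*(l + 2)*(l + 1)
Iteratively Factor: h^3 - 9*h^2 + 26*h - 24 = (h - 2)*(h^2 - 7*h + 12) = (h - 3)*(h - 2)*(h - 4)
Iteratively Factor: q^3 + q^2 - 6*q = (q)*(q^2 + q - 6) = q*(q + 3)*(q - 2)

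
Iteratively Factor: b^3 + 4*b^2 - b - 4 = (b + 4)*(b^2 - 1) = (b + 1)*(b + 4)*(b - 1)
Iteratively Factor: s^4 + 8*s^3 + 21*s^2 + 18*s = (s + 3)*(s^3 + 5*s^2 + 6*s) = s*(s + 3)*(s^2 + 5*s + 6) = s*(s + 3)^2*(s + 2)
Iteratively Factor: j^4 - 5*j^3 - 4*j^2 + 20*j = (j)*(j^3 - 5*j^2 - 4*j + 20) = j*(j - 5)*(j^2 - 4) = j*(j - 5)*(j - 2)*(j + 2)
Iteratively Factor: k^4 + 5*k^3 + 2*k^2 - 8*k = (k + 2)*(k^3 + 3*k^2 - 4*k) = (k + 2)*(k + 4)*(k^2 - k) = (k - 1)*(k + 2)*(k + 4)*(k)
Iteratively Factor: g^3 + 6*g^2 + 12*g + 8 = (g + 2)*(g^2 + 4*g + 4) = (g + 2)^2*(g + 2)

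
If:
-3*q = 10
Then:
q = -10/3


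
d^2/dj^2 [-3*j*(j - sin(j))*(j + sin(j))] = 6*j*cos(2*j) - 18*j + 6*sin(2*j)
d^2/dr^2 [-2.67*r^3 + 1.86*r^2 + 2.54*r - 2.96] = 3.72 - 16.02*r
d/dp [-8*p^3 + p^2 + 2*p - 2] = -24*p^2 + 2*p + 2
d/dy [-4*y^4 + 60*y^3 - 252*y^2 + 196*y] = -16*y^3 + 180*y^2 - 504*y + 196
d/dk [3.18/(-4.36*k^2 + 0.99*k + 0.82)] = (27.7296*k - 3.1482)/(-4.36*k^2 + 0.99*k + 0.82)^2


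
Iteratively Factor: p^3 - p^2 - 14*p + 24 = (p - 2)*(p^2 + p - 12) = (p - 2)*(p + 4)*(p - 3)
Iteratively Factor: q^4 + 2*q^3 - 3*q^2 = (q - 1)*(q^3 + 3*q^2) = (q - 1)*(q + 3)*(q^2) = q*(q - 1)*(q + 3)*(q)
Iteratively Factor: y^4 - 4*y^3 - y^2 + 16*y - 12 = (y + 2)*(y^3 - 6*y^2 + 11*y - 6) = (y - 2)*(y + 2)*(y^2 - 4*y + 3) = (y - 2)*(y - 1)*(y + 2)*(y - 3)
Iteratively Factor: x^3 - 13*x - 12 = (x + 1)*(x^2 - x - 12) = (x + 1)*(x + 3)*(x - 4)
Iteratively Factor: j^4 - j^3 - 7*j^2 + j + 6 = (j + 1)*(j^3 - 2*j^2 - 5*j + 6) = (j - 3)*(j + 1)*(j^2 + j - 2) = (j - 3)*(j - 1)*(j + 1)*(j + 2)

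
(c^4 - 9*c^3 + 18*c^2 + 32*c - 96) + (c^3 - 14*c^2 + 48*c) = c^4 - 8*c^3 + 4*c^2 + 80*c - 96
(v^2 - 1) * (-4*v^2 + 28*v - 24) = -4*v^4 + 28*v^3 - 20*v^2 - 28*v + 24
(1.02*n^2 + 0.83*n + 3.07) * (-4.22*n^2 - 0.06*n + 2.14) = -4.3044*n^4 - 3.5638*n^3 - 10.8224*n^2 + 1.592*n + 6.5698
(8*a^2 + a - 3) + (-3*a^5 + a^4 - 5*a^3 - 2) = -3*a^5 + a^4 - 5*a^3 + 8*a^2 + a - 5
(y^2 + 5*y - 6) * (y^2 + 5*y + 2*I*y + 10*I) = y^4 + 10*y^3 + 2*I*y^3 + 19*y^2 + 20*I*y^2 - 30*y + 38*I*y - 60*I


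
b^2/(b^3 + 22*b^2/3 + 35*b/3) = 3*b/(3*b^2 + 22*b + 35)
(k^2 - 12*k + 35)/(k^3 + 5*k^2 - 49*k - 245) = (k - 5)/(k^2 + 12*k + 35)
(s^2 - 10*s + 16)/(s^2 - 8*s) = (s - 2)/s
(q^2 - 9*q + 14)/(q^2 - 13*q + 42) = (q - 2)/(q - 6)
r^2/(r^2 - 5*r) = r/(r - 5)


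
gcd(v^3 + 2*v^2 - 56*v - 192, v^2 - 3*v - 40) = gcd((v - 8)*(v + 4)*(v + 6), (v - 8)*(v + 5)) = v - 8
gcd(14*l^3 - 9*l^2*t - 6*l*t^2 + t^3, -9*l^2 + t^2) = 1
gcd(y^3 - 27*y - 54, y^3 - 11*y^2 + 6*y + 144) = y^2 - 3*y - 18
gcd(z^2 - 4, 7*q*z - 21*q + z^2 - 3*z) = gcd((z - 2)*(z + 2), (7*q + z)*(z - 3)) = 1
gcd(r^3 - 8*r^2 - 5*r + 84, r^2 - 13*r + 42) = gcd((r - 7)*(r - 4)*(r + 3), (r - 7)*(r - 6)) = r - 7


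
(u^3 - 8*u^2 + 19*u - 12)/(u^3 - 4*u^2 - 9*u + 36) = (u - 1)/(u + 3)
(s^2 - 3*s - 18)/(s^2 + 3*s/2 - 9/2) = 2*(s - 6)/(2*s - 3)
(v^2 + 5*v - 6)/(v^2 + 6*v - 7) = (v + 6)/(v + 7)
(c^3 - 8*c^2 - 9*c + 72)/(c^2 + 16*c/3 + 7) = 3*(c^2 - 11*c + 24)/(3*c + 7)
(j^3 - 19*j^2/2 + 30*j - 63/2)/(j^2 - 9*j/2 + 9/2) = (2*j^2 - 13*j + 21)/(2*j - 3)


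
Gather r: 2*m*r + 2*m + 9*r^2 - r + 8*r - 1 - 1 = 2*m + 9*r^2 + r*(2*m + 7) - 2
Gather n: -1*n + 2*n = n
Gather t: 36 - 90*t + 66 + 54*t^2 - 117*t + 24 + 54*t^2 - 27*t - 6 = 108*t^2 - 234*t + 120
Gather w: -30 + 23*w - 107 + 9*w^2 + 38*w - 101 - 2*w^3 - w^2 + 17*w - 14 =-2*w^3 + 8*w^2 + 78*w - 252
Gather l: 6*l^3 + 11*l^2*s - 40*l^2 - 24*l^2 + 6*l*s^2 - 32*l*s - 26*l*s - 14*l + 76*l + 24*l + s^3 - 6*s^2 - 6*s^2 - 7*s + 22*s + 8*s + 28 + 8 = 6*l^3 + l^2*(11*s - 64) + l*(6*s^2 - 58*s + 86) + s^3 - 12*s^2 + 23*s + 36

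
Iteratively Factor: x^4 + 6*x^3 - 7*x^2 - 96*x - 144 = (x - 4)*(x^3 + 10*x^2 + 33*x + 36) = (x - 4)*(x + 3)*(x^2 + 7*x + 12) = (x - 4)*(x + 3)^2*(x + 4)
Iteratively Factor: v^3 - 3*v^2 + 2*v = (v - 2)*(v^2 - v) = (v - 2)*(v - 1)*(v)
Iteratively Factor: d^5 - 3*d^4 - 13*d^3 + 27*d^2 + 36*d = (d - 4)*(d^4 + d^3 - 9*d^2 - 9*d) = (d - 4)*(d + 3)*(d^3 - 2*d^2 - 3*d) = (d - 4)*(d - 3)*(d + 3)*(d^2 + d) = d*(d - 4)*(d - 3)*(d + 3)*(d + 1)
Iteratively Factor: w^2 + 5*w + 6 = (w + 3)*(w + 2)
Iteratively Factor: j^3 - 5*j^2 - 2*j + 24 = (j + 2)*(j^2 - 7*j + 12) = (j - 4)*(j + 2)*(j - 3)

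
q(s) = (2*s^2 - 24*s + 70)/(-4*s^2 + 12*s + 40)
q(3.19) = 0.37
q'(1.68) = -0.33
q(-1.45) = 7.68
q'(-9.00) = -0.09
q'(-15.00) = -0.03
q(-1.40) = 7.00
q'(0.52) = -0.71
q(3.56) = 0.31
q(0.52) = 1.29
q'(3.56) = -0.15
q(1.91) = 0.65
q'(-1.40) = -12.50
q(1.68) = 0.72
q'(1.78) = -0.31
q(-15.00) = -0.85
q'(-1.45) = -14.88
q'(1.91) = -0.29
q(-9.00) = -1.14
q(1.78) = 0.69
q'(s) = (4*s - 24)/(-4*s^2 + 12*s + 40) + (8*s - 12)*(2*s^2 - 24*s + 70)/(-4*s^2 + 12*s + 40)^2 = -9/(2*s^2 + 8*s + 8)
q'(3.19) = -0.17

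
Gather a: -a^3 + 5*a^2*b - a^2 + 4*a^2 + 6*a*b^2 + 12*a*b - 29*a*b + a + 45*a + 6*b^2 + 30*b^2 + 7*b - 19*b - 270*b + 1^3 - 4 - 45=-a^3 + a^2*(5*b + 3) + a*(6*b^2 - 17*b + 46) + 36*b^2 - 282*b - 48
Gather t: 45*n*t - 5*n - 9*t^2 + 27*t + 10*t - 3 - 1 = -5*n - 9*t^2 + t*(45*n + 37) - 4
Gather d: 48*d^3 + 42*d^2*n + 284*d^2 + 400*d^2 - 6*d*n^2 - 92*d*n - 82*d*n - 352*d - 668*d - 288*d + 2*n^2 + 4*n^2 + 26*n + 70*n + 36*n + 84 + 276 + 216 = 48*d^3 + d^2*(42*n + 684) + d*(-6*n^2 - 174*n - 1308) + 6*n^2 + 132*n + 576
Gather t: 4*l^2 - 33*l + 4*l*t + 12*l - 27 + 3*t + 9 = 4*l^2 - 21*l + t*(4*l + 3) - 18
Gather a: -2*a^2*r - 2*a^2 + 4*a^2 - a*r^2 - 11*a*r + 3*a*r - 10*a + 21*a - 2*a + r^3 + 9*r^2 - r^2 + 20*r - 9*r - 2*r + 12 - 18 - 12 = a^2*(2 - 2*r) + a*(-r^2 - 8*r + 9) + r^3 + 8*r^2 + 9*r - 18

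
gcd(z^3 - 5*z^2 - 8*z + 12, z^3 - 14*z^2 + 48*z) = z - 6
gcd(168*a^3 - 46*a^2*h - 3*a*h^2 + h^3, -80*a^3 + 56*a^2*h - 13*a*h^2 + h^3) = 4*a - h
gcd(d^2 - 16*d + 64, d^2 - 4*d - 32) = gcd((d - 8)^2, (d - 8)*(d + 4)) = d - 8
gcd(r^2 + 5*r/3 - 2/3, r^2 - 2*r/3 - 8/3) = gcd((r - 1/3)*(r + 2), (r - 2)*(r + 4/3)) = 1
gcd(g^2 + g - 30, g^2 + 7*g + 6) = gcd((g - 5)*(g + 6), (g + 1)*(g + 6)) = g + 6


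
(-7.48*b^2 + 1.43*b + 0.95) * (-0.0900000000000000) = 0.6732*b^2 - 0.1287*b - 0.0855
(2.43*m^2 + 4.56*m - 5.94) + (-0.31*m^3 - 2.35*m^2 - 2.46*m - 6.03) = -0.31*m^3 + 0.0800000000000001*m^2 + 2.1*m - 11.97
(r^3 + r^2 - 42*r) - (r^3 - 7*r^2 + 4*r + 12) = 8*r^2 - 46*r - 12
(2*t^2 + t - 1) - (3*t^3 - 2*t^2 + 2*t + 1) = -3*t^3 + 4*t^2 - t - 2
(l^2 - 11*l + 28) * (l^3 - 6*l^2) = l^5 - 17*l^4 + 94*l^3 - 168*l^2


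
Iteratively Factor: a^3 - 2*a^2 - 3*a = (a)*(a^2 - 2*a - 3) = a*(a + 1)*(a - 3)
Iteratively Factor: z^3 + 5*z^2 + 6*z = (z + 2)*(z^2 + 3*z) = z*(z + 2)*(z + 3)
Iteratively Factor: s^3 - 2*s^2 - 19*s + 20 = (s - 1)*(s^2 - s - 20) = (s - 1)*(s + 4)*(s - 5)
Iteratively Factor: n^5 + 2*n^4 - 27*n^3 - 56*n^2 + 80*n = (n + 4)*(n^4 - 2*n^3 - 19*n^2 + 20*n) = (n - 1)*(n + 4)*(n^3 - n^2 - 20*n) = (n - 5)*(n - 1)*(n + 4)*(n^2 + 4*n) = n*(n - 5)*(n - 1)*(n + 4)*(n + 4)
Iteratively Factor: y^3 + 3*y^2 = (y)*(y^2 + 3*y) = y*(y + 3)*(y)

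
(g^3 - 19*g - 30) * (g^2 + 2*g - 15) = g^5 + 2*g^4 - 34*g^3 - 68*g^2 + 225*g + 450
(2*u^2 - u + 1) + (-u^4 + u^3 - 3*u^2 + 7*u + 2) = -u^4 + u^3 - u^2 + 6*u + 3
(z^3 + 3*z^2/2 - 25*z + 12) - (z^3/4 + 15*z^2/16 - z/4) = 3*z^3/4 + 9*z^2/16 - 99*z/4 + 12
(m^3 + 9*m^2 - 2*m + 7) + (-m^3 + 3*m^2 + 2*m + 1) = 12*m^2 + 8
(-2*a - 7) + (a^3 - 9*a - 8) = a^3 - 11*a - 15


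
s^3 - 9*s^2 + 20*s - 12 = (s - 6)*(s - 2)*(s - 1)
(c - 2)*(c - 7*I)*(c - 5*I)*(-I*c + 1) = -I*c^4 - 11*c^3 + 2*I*c^3 + 22*c^2 + 23*I*c^2 - 35*c - 46*I*c + 70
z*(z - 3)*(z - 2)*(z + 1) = z^4 - 4*z^3 + z^2 + 6*z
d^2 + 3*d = d*(d + 3)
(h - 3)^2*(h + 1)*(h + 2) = h^4 - 3*h^3 - 7*h^2 + 15*h + 18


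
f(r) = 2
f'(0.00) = 0.00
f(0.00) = 2.00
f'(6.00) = 0.00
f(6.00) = 2.00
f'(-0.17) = 0.00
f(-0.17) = 2.00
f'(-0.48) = 0.00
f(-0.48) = 2.00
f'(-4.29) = 0.00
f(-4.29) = 2.00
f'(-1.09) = 0.00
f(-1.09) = 2.00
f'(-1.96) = 0.00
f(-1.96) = 2.00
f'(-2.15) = 0.00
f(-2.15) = 2.00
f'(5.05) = 0.00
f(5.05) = 2.00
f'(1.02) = 0.00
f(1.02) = 2.00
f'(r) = 0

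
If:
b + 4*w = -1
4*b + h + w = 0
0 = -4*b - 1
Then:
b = -1/4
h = 19/16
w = -3/16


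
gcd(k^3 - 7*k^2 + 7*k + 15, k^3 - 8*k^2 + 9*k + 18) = k^2 - 2*k - 3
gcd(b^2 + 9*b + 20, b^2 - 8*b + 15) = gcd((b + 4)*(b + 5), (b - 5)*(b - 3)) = 1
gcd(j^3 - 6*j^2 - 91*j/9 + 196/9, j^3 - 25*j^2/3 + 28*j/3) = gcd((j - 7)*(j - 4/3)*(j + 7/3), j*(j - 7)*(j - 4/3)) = j^2 - 25*j/3 + 28/3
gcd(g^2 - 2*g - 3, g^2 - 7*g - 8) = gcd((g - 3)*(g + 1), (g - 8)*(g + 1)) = g + 1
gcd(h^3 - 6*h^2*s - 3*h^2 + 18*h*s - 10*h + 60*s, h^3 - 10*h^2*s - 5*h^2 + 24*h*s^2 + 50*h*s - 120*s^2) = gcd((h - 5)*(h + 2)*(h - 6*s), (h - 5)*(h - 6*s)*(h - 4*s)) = -h^2 + 6*h*s + 5*h - 30*s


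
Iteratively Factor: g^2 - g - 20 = (g - 5)*(g + 4)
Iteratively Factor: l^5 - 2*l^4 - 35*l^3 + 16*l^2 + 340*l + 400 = (l + 2)*(l^4 - 4*l^3 - 27*l^2 + 70*l + 200) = (l - 5)*(l + 2)*(l^3 + l^2 - 22*l - 40) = (l - 5)*(l + 2)^2*(l^2 - l - 20) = (l - 5)^2*(l + 2)^2*(l + 4)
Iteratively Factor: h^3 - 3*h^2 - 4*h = (h + 1)*(h^2 - 4*h) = (h - 4)*(h + 1)*(h)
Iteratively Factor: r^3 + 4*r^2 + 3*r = (r + 1)*(r^2 + 3*r) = r*(r + 1)*(r + 3)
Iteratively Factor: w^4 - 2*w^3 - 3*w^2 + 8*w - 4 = (w - 1)*(w^3 - w^2 - 4*w + 4) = (w - 1)^2*(w^2 - 4) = (w - 2)*(w - 1)^2*(w + 2)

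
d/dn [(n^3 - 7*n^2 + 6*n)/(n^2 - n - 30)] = (n^2 + 10*n - 5)/(n^2 + 10*n + 25)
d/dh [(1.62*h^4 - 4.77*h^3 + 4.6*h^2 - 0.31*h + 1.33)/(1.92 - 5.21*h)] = (-25.3206*h^4 + 62.145*h^3 - 51.4412*h^2 + 17.664*h + 6.3341)/(27.1441*h^2 - 20.0064*h + 3.6864)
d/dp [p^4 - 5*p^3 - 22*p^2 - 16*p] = 4*p^3 - 15*p^2 - 44*p - 16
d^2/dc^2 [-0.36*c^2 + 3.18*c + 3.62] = -0.720000000000000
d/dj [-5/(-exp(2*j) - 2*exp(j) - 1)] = -10*(exp(j) + 1)*exp(j)/(exp(2*j) + 2*exp(j) + 1)^2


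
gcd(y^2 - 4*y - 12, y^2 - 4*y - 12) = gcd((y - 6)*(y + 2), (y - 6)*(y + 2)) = y^2 - 4*y - 12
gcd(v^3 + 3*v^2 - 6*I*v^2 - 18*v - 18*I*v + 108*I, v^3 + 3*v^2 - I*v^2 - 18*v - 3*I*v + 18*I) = v^2 + 3*v - 18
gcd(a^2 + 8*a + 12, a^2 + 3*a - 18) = a + 6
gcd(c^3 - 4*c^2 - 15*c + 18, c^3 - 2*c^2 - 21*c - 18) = c^2 - 3*c - 18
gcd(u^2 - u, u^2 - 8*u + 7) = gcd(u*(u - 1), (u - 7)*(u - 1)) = u - 1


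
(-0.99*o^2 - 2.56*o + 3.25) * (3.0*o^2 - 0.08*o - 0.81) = -2.97*o^4 - 7.6008*o^3 + 10.7567*o^2 + 1.8136*o - 2.6325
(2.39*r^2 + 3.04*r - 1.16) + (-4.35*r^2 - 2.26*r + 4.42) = -1.96*r^2 + 0.78*r + 3.26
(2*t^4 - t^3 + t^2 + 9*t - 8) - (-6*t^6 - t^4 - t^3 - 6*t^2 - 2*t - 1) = 6*t^6 + 3*t^4 + 7*t^2 + 11*t - 7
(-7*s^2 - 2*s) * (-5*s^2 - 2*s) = 35*s^4 + 24*s^3 + 4*s^2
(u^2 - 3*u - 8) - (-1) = u^2 - 3*u - 7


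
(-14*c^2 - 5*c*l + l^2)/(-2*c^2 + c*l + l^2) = (7*c - l)/(c - l)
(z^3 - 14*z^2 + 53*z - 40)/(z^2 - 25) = (z^2 - 9*z + 8)/(z + 5)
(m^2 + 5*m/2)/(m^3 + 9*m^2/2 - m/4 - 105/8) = 4*m/(4*m^2 + 8*m - 21)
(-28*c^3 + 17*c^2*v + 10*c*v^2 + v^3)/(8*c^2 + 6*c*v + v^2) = (-7*c^2 + 6*c*v + v^2)/(2*c + v)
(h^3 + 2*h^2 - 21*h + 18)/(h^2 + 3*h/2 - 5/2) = 2*(h^2 + 3*h - 18)/(2*h + 5)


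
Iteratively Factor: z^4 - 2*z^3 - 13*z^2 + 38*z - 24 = (z - 2)*(z^3 - 13*z + 12) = (z - 2)*(z - 1)*(z^2 + z - 12) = (z - 3)*(z - 2)*(z - 1)*(z + 4)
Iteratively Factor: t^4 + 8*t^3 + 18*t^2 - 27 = (t - 1)*(t^3 + 9*t^2 + 27*t + 27) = (t - 1)*(t + 3)*(t^2 + 6*t + 9) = (t - 1)*(t + 3)^2*(t + 3)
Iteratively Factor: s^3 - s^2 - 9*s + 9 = (s + 3)*(s^2 - 4*s + 3) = (s - 1)*(s + 3)*(s - 3)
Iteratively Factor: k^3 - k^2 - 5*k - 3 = (k + 1)*(k^2 - 2*k - 3) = (k + 1)^2*(k - 3)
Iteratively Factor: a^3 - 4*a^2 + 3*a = (a)*(a^2 - 4*a + 3) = a*(a - 3)*(a - 1)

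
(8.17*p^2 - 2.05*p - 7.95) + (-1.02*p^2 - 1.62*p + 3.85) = 7.15*p^2 - 3.67*p - 4.1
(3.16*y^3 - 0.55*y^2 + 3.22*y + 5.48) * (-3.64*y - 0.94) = -11.5024*y^4 - 0.9684*y^3 - 11.2038*y^2 - 22.974*y - 5.1512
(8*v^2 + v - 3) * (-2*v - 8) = -16*v^3 - 66*v^2 - 2*v + 24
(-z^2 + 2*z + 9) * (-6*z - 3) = 6*z^3 - 9*z^2 - 60*z - 27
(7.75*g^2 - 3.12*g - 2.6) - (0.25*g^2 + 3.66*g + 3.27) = 7.5*g^2 - 6.78*g - 5.87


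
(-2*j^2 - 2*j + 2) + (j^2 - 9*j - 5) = -j^2 - 11*j - 3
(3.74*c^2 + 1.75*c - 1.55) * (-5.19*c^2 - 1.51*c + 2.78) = -19.4106*c^4 - 14.7299*c^3 + 15.7992*c^2 + 7.2055*c - 4.309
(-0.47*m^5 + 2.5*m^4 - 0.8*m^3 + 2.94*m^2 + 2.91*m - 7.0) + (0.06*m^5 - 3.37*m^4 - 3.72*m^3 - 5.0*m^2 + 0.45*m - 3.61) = -0.41*m^5 - 0.87*m^4 - 4.52*m^3 - 2.06*m^2 + 3.36*m - 10.61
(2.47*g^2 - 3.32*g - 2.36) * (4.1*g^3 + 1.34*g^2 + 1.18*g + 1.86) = 10.127*g^5 - 10.3022*g^4 - 11.2102*g^3 - 2.4858*g^2 - 8.96*g - 4.3896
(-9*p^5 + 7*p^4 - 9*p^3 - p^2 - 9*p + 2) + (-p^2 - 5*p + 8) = -9*p^5 + 7*p^4 - 9*p^3 - 2*p^2 - 14*p + 10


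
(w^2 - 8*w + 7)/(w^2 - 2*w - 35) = (w - 1)/(w + 5)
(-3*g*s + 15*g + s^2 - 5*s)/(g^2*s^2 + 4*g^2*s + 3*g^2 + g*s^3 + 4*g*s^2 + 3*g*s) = (-3*g*s + 15*g + s^2 - 5*s)/(g*(g*s^2 + 4*g*s + 3*g + s^3 + 4*s^2 + 3*s))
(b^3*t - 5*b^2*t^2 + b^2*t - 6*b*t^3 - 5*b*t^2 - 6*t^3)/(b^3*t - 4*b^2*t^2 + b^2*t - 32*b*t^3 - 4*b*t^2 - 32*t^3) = (-b^2 + 5*b*t + 6*t^2)/(-b^2 + 4*b*t + 32*t^2)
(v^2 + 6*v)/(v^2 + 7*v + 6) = v/(v + 1)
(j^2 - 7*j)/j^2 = (j - 7)/j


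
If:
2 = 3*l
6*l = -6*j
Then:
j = -2/3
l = 2/3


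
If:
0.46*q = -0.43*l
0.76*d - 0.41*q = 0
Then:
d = 0.539473684210526*q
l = -1.06976744186047*q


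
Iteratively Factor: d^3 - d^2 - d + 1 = (d - 1)*(d^2 - 1) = (d - 1)*(d + 1)*(d - 1)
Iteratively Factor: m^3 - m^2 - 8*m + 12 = (m + 3)*(m^2 - 4*m + 4) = (m - 2)*(m + 3)*(m - 2)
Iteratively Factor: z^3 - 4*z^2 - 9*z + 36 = (z - 4)*(z^2 - 9) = (z - 4)*(z - 3)*(z + 3)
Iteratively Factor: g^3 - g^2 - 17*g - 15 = (g + 1)*(g^2 - 2*g - 15) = (g - 5)*(g + 1)*(g + 3)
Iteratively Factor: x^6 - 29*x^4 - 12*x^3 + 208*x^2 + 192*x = (x + 4)*(x^5 - 4*x^4 - 13*x^3 + 40*x^2 + 48*x) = (x + 1)*(x + 4)*(x^4 - 5*x^3 - 8*x^2 + 48*x) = (x - 4)*(x + 1)*(x + 4)*(x^3 - x^2 - 12*x) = (x - 4)*(x + 1)*(x + 3)*(x + 4)*(x^2 - 4*x) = x*(x - 4)*(x + 1)*(x + 3)*(x + 4)*(x - 4)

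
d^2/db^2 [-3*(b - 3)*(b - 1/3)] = -6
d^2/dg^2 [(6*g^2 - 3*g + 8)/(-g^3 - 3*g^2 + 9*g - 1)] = 6*(-2*g^6 + 3*g^5 - 61*g^4 - 86*g^3 + 12*g^2 + 215*g - 201)/(g^9 + 9*g^8 - 132*g^6 + 18*g^5 + 702*g^4 - 888*g^3 + 252*g^2 - 27*g + 1)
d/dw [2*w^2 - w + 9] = 4*w - 1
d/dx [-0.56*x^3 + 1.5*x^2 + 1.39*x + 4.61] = -1.68*x^2 + 3.0*x + 1.39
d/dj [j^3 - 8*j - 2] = 3*j^2 - 8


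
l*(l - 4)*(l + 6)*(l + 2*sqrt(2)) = l^4 + 2*l^3 + 2*sqrt(2)*l^3 - 24*l^2 + 4*sqrt(2)*l^2 - 48*sqrt(2)*l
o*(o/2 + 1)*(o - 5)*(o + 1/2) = o^4/2 - 5*o^3/4 - 23*o^2/4 - 5*o/2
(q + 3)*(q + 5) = q^2 + 8*q + 15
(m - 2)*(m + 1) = m^2 - m - 2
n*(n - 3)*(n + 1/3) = n^3 - 8*n^2/3 - n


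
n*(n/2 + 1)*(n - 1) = n^3/2 + n^2/2 - n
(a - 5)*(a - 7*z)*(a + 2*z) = a^3 - 5*a^2*z - 5*a^2 - 14*a*z^2 + 25*a*z + 70*z^2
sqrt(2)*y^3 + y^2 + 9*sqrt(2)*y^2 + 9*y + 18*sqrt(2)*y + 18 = (y + 3)*(y + 6)*(sqrt(2)*y + 1)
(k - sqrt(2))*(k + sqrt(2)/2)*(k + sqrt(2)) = k^3 + sqrt(2)*k^2/2 - 2*k - sqrt(2)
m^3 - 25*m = m*(m - 5)*(m + 5)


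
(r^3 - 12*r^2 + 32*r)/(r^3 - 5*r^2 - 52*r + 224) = r/(r + 7)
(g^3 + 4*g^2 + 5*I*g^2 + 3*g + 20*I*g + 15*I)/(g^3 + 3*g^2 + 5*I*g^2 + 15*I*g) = (g + 1)/g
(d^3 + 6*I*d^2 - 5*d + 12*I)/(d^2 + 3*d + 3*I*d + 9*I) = (d^2 + 3*I*d + 4)/(d + 3)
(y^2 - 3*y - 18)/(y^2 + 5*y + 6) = (y - 6)/(y + 2)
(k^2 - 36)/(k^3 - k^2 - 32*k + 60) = (k - 6)/(k^2 - 7*k + 10)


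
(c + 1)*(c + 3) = c^2 + 4*c + 3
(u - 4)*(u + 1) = u^2 - 3*u - 4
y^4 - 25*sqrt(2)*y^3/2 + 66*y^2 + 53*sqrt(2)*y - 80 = (y - 8*sqrt(2))*(y - 5*sqrt(2))*(y - sqrt(2)/2)*(y + sqrt(2))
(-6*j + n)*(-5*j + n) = 30*j^2 - 11*j*n + n^2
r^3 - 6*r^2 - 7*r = r*(r - 7)*(r + 1)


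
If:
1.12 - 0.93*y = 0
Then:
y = 1.20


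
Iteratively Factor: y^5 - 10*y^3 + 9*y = (y - 1)*(y^4 + y^3 - 9*y^2 - 9*y) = (y - 1)*(y + 3)*(y^3 - 2*y^2 - 3*y) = y*(y - 1)*(y + 3)*(y^2 - 2*y - 3) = y*(y - 3)*(y - 1)*(y + 3)*(y + 1)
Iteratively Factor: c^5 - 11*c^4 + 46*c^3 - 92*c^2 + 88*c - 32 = (c - 4)*(c^4 - 7*c^3 + 18*c^2 - 20*c + 8) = (c - 4)*(c - 2)*(c^3 - 5*c^2 + 8*c - 4) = (c - 4)*(c - 2)^2*(c^2 - 3*c + 2) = (c - 4)*(c - 2)^2*(c - 1)*(c - 2)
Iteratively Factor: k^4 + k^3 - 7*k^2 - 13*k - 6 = (k + 1)*(k^3 - 7*k - 6) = (k + 1)^2*(k^2 - k - 6) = (k + 1)^2*(k + 2)*(k - 3)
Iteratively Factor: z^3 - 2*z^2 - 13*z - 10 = (z + 2)*(z^2 - 4*z - 5) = (z - 5)*(z + 2)*(z + 1)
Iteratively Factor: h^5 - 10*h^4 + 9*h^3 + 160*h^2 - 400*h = (h)*(h^4 - 10*h^3 + 9*h^2 + 160*h - 400) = h*(h - 5)*(h^3 - 5*h^2 - 16*h + 80) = h*(h - 5)*(h - 4)*(h^2 - h - 20) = h*(h - 5)*(h - 4)*(h + 4)*(h - 5)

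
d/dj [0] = 0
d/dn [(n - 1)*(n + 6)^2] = (n + 6)*(3*n + 4)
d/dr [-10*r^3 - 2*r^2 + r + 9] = -30*r^2 - 4*r + 1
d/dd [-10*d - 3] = -10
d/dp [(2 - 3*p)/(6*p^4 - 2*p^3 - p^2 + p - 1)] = (-18*p^4 + 6*p^3 + 3*p^2 - 3*p + (3*p - 2)*(24*p^3 - 6*p^2 - 2*p + 1) + 3)/(-6*p^4 + 2*p^3 + p^2 - p + 1)^2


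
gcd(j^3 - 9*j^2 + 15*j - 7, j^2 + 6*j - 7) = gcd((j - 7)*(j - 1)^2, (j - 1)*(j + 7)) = j - 1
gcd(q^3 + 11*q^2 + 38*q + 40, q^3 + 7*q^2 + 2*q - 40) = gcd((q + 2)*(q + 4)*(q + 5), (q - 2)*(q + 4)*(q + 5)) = q^2 + 9*q + 20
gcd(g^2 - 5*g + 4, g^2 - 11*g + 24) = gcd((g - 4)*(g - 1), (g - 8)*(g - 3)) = 1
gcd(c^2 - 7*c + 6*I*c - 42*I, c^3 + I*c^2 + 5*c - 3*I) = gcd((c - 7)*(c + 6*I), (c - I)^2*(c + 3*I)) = 1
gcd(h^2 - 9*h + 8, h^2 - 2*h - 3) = 1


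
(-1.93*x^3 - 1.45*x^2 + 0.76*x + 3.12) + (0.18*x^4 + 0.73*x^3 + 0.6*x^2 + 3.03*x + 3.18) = 0.18*x^4 - 1.2*x^3 - 0.85*x^2 + 3.79*x + 6.3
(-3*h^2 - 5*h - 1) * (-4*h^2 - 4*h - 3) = 12*h^4 + 32*h^3 + 33*h^2 + 19*h + 3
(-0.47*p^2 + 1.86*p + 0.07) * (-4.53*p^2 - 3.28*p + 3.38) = 2.1291*p^4 - 6.8842*p^3 - 8.0065*p^2 + 6.0572*p + 0.2366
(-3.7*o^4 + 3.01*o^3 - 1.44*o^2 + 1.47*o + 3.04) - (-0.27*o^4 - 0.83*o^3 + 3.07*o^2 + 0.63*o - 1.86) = -3.43*o^4 + 3.84*o^3 - 4.51*o^2 + 0.84*o + 4.9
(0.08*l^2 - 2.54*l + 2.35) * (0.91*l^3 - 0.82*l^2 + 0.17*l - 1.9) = 0.0728*l^5 - 2.377*l^4 + 4.2349*l^3 - 2.5108*l^2 + 5.2255*l - 4.465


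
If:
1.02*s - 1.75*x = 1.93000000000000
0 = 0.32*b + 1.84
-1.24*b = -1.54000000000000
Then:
No Solution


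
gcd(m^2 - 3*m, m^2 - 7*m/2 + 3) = 1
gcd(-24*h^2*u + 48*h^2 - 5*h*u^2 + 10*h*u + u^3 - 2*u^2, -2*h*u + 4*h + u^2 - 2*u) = u - 2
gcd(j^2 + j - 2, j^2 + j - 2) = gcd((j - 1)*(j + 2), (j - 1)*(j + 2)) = j^2 + j - 2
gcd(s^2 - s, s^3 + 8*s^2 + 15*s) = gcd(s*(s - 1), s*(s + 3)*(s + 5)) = s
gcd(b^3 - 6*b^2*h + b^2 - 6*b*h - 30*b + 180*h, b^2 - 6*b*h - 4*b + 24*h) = b - 6*h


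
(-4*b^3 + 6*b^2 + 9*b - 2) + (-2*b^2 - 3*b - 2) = -4*b^3 + 4*b^2 + 6*b - 4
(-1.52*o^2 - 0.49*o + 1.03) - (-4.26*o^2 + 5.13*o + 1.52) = 2.74*o^2 - 5.62*o - 0.49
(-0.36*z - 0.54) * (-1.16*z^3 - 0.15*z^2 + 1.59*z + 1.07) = 0.4176*z^4 + 0.6804*z^3 - 0.4914*z^2 - 1.2438*z - 0.5778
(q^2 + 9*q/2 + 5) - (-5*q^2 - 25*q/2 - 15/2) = 6*q^2 + 17*q + 25/2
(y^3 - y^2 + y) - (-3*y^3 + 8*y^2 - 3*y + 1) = 4*y^3 - 9*y^2 + 4*y - 1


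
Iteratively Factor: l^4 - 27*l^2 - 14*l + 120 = (l - 5)*(l^3 + 5*l^2 - 2*l - 24) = (l - 5)*(l + 3)*(l^2 + 2*l - 8) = (l - 5)*(l - 2)*(l + 3)*(l + 4)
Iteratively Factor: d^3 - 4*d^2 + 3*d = (d - 1)*(d^2 - 3*d) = d*(d - 1)*(d - 3)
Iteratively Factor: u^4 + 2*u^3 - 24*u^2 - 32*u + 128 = (u + 4)*(u^3 - 2*u^2 - 16*u + 32) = (u - 2)*(u + 4)*(u^2 - 16) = (u - 4)*(u - 2)*(u + 4)*(u + 4)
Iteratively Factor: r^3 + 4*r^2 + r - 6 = (r - 1)*(r^2 + 5*r + 6) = (r - 1)*(r + 3)*(r + 2)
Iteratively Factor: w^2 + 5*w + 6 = (w + 3)*(w + 2)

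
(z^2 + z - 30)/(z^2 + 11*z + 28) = (z^2 + z - 30)/(z^2 + 11*z + 28)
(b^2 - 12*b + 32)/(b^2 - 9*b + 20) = (b - 8)/(b - 5)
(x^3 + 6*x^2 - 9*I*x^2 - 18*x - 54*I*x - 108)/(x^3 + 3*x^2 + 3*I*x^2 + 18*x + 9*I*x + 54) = (x^2 + x*(6 - 6*I) - 36*I)/(x^2 + x*(3 + 6*I) + 18*I)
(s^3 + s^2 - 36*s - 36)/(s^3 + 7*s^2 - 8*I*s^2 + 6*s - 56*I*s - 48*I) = (s - 6)/(s - 8*I)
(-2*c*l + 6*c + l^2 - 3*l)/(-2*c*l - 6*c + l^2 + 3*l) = (l - 3)/(l + 3)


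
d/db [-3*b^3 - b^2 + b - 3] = -9*b^2 - 2*b + 1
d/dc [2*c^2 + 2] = 4*c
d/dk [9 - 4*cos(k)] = 4*sin(k)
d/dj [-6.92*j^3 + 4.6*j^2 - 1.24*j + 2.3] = -20.76*j^2 + 9.2*j - 1.24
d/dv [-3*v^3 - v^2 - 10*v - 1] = -9*v^2 - 2*v - 10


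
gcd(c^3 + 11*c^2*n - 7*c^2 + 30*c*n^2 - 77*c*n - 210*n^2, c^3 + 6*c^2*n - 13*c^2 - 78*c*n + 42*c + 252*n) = c^2 + 6*c*n - 7*c - 42*n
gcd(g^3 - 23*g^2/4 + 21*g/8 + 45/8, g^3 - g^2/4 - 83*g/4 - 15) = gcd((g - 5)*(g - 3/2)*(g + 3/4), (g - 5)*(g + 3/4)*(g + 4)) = g^2 - 17*g/4 - 15/4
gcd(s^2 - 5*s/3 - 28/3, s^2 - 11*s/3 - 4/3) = s - 4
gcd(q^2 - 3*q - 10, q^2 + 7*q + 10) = q + 2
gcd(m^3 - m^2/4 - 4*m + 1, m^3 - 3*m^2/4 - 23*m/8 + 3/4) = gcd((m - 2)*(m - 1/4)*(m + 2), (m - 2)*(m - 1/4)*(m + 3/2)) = m^2 - 9*m/4 + 1/2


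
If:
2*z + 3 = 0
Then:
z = -3/2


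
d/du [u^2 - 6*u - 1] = 2*u - 6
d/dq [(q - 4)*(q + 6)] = 2*q + 2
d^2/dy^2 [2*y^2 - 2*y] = 4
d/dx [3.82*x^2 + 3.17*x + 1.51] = 7.64*x + 3.17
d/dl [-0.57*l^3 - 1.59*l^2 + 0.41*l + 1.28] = -1.71*l^2 - 3.18*l + 0.41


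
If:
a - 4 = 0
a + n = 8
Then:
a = 4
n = 4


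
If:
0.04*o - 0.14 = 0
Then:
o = 3.50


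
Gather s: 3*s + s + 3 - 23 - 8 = 4*s - 28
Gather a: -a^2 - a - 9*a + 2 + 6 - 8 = -a^2 - 10*a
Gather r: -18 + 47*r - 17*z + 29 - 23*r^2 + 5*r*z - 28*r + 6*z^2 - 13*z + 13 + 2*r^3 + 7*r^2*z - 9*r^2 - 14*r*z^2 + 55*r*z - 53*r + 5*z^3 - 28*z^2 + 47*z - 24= 2*r^3 + r^2*(7*z - 32) + r*(-14*z^2 + 60*z - 34) + 5*z^3 - 22*z^2 + 17*z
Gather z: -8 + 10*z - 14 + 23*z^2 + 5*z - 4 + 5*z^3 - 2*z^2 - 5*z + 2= 5*z^3 + 21*z^2 + 10*z - 24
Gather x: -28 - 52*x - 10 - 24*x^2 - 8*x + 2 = -24*x^2 - 60*x - 36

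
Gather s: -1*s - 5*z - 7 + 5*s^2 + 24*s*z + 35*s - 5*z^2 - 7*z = 5*s^2 + s*(24*z + 34) - 5*z^2 - 12*z - 7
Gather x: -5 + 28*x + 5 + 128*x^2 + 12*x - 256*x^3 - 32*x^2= -256*x^3 + 96*x^2 + 40*x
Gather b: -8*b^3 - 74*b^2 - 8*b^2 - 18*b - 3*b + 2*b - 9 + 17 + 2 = -8*b^3 - 82*b^2 - 19*b + 10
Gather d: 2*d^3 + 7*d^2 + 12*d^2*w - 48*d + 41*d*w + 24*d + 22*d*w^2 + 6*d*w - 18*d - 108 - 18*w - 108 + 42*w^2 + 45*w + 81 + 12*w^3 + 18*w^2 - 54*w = 2*d^3 + d^2*(12*w + 7) + d*(22*w^2 + 47*w - 42) + 12*w^3 + 60*w^2 - 27*w - 135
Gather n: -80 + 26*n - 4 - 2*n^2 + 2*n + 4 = -2*n^2 + 28*n - 80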